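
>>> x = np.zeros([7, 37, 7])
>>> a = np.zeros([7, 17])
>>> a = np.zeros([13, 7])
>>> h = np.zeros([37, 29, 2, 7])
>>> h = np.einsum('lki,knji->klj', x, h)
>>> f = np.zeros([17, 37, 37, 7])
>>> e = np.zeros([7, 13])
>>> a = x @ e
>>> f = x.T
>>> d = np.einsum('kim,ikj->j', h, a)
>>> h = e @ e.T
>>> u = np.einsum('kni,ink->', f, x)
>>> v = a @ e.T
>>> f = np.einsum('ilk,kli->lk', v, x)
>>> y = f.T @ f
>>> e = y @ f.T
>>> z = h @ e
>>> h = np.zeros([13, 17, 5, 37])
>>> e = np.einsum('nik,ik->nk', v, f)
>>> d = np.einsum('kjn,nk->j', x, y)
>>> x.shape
(7, 37, 7)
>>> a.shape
(7, 37, 13)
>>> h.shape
(13, 17, 5, 37)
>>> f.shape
(37, 7)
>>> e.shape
(7, 7)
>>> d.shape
(37,)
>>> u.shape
()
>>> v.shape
(7, 37, 7)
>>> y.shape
(7, 7)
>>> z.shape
(7, 37)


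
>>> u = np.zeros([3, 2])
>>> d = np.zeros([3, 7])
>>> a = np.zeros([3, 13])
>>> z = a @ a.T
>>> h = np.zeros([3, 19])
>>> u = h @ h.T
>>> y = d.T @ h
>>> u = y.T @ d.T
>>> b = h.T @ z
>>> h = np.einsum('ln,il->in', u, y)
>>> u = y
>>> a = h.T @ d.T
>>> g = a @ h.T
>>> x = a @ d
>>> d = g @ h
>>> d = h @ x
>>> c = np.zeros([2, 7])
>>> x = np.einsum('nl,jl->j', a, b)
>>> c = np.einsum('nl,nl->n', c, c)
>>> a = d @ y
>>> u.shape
(7, 19)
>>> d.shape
(7, 7)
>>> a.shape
(7, 19)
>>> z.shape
(3, 3)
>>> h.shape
(7, 3)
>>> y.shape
(7, 19)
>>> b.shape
(19, 3)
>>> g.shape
(3, 7)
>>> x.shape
(19,)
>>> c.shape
(2,)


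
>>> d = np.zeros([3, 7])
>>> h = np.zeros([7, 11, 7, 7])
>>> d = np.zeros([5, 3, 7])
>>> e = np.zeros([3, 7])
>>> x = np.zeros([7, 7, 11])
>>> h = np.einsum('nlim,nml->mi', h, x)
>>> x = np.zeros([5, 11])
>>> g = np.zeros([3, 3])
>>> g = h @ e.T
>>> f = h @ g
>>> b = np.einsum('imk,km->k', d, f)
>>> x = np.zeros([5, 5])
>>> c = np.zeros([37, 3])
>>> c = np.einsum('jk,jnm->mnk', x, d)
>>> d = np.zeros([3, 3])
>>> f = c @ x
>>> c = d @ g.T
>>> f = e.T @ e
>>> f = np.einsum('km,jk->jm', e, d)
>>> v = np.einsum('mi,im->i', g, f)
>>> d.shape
(3, 3)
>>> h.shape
(7, 7)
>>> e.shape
(3, 7)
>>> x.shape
(5, 5)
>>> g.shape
(7, 3)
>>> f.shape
(3, 7)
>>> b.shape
(7,)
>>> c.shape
(3, 7)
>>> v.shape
(3,)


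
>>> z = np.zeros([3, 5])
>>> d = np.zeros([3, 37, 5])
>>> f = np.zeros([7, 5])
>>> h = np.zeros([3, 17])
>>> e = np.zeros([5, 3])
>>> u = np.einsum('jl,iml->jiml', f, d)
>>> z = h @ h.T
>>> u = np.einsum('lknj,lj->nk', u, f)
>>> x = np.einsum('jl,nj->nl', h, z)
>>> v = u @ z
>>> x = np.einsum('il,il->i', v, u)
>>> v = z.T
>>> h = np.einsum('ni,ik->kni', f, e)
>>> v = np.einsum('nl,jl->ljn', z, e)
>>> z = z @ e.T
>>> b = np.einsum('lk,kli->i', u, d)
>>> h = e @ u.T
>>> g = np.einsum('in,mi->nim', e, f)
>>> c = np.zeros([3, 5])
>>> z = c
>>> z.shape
(3, 5)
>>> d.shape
(3, 37, 5)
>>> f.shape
(7, 5)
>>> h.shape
(5, 37)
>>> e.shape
(5, 3)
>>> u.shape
(37, 3)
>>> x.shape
(37,)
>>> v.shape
(3, 5, 3)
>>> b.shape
(5,)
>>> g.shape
(3, 5, 7)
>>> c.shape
(3, 5)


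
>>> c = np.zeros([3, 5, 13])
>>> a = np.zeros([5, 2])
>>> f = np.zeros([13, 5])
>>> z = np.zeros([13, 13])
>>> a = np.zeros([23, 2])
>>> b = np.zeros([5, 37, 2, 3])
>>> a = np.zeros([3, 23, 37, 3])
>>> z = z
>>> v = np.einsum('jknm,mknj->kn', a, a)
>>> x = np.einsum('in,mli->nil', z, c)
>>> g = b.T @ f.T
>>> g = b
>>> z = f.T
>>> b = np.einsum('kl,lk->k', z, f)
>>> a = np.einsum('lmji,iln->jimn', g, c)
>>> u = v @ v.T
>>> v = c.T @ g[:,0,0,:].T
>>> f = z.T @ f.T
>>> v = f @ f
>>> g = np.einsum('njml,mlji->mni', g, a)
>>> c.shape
(3, 5, 13)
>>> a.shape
(2, 3, 37, 13)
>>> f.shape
(13, 13)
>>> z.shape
(5, 13)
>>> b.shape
(5,)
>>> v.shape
(13, 13)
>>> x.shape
(13, 13, 5)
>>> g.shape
(2, 5, 13)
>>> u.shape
(23, 23)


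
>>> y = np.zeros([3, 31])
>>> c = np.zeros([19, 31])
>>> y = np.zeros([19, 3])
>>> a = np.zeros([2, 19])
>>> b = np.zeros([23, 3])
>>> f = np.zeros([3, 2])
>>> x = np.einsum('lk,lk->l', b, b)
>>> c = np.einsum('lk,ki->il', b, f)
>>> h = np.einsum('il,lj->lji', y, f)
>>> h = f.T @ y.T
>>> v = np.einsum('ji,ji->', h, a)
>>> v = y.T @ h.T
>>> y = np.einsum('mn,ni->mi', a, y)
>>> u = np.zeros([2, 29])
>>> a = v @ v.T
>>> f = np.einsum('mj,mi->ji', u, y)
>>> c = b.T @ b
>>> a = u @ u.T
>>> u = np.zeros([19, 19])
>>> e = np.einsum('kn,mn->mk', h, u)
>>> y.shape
(2, 3)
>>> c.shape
(3, 3)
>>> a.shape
(2, 2)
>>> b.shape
(23, 3)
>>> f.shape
(29, 3)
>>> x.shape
(23,)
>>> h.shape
(2, 19)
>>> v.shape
(3, 2)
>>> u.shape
(19, 19)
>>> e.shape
(19, 2)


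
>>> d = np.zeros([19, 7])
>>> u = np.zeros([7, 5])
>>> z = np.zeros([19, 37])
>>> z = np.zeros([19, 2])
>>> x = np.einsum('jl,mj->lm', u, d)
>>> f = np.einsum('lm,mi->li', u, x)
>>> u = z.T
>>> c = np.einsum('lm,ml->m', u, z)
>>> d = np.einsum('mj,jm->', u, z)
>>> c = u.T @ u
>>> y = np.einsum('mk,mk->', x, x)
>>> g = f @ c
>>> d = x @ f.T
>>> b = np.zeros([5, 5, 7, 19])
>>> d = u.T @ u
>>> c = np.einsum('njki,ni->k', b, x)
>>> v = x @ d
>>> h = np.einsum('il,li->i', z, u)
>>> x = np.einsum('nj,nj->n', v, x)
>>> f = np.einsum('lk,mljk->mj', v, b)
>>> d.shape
(19, 19)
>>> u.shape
(2, 19)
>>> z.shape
(19, 2)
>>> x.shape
(5,)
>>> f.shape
(5, 7)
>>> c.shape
(7,)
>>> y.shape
()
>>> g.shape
(7, 19)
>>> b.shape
(5, 5, 7, 19)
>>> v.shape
(5, 19)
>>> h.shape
(19,)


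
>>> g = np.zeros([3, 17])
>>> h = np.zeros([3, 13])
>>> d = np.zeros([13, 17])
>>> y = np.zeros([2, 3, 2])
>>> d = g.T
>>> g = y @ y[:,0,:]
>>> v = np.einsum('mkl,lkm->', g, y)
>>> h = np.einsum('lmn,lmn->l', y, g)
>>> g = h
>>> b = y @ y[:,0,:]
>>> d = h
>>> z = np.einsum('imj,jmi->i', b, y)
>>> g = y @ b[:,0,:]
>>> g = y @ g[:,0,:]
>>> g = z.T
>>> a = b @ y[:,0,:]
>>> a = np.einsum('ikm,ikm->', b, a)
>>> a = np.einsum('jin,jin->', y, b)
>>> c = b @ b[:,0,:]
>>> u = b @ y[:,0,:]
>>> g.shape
(2,)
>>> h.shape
(2,)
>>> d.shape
(2,)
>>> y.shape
(2, 3, 2)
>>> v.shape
()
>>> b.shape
(2, 3, 2)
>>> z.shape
(2,)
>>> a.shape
()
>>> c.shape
(2, 3, 2)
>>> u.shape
(2, 3, 2)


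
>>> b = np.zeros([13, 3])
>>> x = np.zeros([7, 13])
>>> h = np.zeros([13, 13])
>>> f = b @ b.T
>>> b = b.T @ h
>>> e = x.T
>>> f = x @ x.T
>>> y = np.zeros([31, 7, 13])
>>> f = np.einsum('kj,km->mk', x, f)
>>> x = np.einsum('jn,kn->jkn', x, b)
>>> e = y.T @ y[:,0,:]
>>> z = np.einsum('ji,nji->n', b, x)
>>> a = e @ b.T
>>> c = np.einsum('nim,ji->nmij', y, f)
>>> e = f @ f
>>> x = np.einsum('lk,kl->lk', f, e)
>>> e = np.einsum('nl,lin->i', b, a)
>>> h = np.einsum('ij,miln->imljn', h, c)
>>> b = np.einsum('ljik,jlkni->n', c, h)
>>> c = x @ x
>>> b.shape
(13,)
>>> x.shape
(7, 7)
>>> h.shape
(13, 31, 7, 13, 7)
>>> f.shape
(7, 7)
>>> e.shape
(7,)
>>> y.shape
(31, 7, 13)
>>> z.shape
(7,)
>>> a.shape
(13, 7, 3)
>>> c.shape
(7, 7)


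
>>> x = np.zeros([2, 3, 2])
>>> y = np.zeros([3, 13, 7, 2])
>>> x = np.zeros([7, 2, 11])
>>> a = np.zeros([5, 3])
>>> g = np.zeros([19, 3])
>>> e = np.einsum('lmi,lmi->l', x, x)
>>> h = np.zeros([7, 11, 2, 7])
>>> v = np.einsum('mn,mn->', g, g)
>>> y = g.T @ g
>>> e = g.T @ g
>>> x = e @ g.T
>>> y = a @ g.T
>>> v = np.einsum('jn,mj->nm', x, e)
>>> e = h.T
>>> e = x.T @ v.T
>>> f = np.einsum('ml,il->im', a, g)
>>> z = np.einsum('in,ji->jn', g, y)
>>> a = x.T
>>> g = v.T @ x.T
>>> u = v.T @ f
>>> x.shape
(3, 19)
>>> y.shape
(5, 19)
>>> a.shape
(19, 3)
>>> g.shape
(3, 3)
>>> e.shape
(19, 19)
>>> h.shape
(7, 11, 2, 7)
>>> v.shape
(19, 3)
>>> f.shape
(19, 5)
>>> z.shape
(5, 3)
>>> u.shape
(3, 5)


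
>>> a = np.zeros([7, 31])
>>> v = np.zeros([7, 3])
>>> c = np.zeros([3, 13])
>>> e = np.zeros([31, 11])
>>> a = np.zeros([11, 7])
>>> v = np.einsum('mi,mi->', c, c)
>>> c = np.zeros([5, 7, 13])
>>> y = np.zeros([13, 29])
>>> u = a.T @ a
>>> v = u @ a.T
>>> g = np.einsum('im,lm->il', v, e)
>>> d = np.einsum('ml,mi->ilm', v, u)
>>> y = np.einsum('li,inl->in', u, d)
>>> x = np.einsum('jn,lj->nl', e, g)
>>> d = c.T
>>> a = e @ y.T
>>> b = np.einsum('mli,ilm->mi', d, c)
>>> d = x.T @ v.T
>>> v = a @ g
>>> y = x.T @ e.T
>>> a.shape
(31, 7)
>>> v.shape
(31, 31)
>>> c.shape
(5, 7, 13)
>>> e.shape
(31, 11)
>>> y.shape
(7, 31)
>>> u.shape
(7, 7)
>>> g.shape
(7, 31)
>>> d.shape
(7, 7)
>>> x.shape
(11, 7)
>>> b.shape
(13, 5)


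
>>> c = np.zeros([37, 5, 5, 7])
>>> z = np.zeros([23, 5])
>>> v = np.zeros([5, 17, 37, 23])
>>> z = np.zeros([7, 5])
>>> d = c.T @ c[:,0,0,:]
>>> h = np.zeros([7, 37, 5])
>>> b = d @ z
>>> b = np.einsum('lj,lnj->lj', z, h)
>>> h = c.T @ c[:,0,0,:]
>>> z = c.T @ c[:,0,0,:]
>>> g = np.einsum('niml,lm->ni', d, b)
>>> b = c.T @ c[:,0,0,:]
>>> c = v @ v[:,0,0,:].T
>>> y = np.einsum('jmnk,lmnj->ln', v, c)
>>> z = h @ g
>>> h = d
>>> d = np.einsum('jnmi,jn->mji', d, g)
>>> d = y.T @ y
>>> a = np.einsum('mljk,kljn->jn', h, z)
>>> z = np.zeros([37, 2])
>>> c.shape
(5, 17, 37, 5)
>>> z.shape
(37, 2)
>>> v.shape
(5, 17, 37, 23)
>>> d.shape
(37, 37)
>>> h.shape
(7, 5, 5, 7)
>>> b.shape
(7, 5, 5, 7)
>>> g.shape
(7, 5)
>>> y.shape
(5, 37)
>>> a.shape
(5, 5)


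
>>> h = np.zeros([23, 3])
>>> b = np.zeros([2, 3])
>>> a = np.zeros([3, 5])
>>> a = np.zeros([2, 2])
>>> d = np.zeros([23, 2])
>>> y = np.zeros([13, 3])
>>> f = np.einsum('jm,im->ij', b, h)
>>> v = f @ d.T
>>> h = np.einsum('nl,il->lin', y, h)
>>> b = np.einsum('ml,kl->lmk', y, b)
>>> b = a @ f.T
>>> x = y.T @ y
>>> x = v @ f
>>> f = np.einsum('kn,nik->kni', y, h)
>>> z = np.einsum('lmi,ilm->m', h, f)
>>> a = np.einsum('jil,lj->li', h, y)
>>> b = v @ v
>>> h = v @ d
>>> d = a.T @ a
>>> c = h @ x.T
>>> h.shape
(23, 2)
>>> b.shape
(23, 23)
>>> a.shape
(13, 23)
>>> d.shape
(23, 23)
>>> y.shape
(13, 3)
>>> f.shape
(13, 3, 23)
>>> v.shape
(23, 23)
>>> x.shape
(23, 2)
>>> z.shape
(23,)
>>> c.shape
(23, 23)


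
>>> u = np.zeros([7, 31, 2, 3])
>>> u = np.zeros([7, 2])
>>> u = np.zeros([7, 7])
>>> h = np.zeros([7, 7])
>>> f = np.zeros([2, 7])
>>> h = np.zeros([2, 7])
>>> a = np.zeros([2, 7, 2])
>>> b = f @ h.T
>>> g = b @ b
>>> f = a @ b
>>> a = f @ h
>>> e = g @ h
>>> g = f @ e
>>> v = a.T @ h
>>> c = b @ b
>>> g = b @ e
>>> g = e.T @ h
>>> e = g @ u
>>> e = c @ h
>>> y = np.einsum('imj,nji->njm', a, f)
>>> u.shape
(7, 7)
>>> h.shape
(2, 7)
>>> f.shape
(2, 7, 2)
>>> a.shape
(2, 7, 7)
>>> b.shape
(2, 2)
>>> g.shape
(7, 7)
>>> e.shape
(2, 7)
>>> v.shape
(7, 7, 7)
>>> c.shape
(2, 2)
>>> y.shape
(2, 7, 7)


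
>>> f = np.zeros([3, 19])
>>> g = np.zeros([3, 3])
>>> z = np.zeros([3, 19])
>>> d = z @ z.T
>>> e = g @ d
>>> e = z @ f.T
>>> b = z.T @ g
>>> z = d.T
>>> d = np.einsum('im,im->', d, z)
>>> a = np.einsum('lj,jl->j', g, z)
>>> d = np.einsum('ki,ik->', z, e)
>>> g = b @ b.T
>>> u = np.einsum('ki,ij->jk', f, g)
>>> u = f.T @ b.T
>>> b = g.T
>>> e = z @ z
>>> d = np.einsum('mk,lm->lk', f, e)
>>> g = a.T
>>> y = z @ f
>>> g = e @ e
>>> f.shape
(3, 19)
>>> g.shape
(3, 3)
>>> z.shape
(3, 3)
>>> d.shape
(3, 19)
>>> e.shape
(3, 3)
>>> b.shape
(19, 19)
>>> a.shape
(3,)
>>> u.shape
(19, 19)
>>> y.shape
(3, 19)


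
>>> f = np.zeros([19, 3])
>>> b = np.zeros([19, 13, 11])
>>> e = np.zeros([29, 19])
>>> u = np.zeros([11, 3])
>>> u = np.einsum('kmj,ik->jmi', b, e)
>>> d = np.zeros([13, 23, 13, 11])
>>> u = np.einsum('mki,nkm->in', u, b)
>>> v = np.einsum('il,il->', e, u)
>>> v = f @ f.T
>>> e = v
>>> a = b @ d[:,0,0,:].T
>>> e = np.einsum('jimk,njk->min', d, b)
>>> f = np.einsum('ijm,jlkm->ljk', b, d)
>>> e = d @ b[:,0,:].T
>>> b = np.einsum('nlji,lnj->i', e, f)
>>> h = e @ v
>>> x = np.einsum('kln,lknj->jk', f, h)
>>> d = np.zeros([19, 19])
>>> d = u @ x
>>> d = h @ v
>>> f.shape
(23, 13, 13)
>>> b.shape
(19,)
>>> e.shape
(13, 23, 13, 19)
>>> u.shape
(29, 19)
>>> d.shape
(13, 23, 13, 19)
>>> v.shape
(19, 19)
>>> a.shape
(19, 13, 13)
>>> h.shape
(13, 23, 13, 19)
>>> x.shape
(19, 23)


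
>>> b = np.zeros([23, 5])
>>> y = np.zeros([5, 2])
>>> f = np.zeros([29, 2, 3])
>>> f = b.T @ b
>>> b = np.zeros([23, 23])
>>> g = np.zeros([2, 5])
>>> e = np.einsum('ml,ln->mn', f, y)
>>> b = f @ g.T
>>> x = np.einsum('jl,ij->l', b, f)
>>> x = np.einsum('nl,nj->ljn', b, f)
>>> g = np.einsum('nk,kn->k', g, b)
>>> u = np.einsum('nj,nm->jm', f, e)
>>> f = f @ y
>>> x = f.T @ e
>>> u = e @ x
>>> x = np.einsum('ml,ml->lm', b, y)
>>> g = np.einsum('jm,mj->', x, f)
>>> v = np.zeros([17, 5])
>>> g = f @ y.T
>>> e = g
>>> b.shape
(5, 2)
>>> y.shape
(5, 2)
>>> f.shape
(5, 2)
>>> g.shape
(5, 5)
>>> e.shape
(5, 5)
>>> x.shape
(2, 5)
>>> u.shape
(5, 2)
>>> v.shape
(17, 5)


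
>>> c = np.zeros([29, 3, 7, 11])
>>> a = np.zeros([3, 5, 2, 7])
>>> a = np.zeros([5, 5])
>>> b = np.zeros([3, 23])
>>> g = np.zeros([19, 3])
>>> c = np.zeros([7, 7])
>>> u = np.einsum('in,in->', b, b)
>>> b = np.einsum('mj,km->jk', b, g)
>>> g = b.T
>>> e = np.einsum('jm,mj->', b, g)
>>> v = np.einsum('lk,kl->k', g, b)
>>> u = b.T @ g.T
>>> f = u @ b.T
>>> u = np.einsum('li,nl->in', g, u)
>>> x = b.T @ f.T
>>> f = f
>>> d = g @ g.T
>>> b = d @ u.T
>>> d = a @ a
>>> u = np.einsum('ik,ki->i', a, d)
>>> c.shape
(7, 7)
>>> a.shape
(5, 5)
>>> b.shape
(19, 23)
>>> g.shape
(19, 23)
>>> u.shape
(5,)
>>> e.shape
()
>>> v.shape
(23,)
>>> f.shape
(19, 23)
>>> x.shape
(19, 19)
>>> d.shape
(5, 5)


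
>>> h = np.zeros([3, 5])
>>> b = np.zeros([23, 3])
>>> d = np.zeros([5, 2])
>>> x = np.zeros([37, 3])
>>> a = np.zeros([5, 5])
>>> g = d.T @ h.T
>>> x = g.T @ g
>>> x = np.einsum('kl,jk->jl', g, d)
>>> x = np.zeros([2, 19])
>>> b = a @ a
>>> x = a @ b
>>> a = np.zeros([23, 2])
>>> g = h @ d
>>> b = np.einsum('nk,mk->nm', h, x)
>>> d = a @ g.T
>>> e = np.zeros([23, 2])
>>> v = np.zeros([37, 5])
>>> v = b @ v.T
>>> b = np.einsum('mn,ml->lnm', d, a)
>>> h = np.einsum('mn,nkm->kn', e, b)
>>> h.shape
(3, 2)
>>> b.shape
(2, 3, 23)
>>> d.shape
(23, 3)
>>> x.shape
(5, 5)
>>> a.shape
(23, 2)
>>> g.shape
(3, 2)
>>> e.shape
(23, 2)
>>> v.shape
(3, 37)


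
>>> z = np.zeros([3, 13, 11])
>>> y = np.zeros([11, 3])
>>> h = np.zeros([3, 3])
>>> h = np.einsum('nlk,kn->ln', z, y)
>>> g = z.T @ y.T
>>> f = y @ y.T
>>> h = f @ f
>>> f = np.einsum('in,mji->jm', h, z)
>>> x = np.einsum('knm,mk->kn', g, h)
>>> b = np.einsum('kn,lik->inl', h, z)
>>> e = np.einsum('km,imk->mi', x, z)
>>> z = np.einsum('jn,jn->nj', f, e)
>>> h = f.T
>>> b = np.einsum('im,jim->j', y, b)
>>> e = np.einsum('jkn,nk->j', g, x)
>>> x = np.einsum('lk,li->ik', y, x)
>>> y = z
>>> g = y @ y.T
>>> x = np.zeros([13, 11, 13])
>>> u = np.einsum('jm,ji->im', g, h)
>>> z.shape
(3, 13)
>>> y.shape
(3, 13)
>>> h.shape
(3, 13)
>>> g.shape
(3, 3)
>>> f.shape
(13, 3)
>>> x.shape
(13, 11, 13)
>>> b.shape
(13,)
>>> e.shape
(11,)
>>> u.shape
(13, 3)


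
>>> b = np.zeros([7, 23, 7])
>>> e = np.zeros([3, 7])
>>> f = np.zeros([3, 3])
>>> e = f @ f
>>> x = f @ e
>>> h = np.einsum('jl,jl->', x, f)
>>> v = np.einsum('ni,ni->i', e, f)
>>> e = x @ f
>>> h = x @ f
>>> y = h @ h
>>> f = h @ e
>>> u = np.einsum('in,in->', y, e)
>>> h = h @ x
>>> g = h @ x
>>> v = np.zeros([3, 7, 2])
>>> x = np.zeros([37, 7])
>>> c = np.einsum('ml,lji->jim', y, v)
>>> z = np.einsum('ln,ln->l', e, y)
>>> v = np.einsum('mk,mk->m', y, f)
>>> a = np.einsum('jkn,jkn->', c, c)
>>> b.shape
(7, 23, 7)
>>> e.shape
(3, 3)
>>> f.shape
(3, 3)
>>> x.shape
(37, 7)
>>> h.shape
(3, 3)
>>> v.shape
(3,)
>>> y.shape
(3, 3)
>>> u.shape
()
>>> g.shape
(3, 3)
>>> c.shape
(7, 2, 3)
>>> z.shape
(3,)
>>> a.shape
()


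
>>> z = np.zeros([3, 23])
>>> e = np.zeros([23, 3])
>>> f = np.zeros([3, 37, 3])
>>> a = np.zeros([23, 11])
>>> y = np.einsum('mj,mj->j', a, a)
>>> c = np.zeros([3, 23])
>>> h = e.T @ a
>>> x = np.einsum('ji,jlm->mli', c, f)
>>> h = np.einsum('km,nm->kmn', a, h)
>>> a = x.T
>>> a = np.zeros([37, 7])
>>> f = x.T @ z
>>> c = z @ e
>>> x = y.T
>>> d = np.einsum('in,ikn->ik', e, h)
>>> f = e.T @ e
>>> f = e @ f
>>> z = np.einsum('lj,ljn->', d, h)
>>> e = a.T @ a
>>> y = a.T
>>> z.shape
()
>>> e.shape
(7, 7)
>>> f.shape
(23, 3)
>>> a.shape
(37, 7)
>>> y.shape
(7, 37)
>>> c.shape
(3, 3)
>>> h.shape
(23, 11, 3)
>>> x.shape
(11,)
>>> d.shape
(23, 11)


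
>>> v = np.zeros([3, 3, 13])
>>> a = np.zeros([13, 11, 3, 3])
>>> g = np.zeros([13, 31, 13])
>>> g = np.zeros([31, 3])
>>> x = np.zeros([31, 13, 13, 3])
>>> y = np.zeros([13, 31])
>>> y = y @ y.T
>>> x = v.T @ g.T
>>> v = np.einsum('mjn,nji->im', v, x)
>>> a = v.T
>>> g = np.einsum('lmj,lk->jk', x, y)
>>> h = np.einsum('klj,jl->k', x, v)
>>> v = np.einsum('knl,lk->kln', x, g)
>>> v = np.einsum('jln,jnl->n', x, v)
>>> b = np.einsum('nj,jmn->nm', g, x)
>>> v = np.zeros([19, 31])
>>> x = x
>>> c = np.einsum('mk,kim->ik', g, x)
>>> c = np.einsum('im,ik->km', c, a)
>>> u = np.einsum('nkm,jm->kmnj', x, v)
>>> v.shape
(19, 31)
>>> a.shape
(3, 31)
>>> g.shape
(31, 13)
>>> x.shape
(13, 3, 31)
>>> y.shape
(13, 13)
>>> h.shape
(13,)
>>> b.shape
(31, 3)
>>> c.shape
(31, 13)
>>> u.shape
(3, 31, 13, 19)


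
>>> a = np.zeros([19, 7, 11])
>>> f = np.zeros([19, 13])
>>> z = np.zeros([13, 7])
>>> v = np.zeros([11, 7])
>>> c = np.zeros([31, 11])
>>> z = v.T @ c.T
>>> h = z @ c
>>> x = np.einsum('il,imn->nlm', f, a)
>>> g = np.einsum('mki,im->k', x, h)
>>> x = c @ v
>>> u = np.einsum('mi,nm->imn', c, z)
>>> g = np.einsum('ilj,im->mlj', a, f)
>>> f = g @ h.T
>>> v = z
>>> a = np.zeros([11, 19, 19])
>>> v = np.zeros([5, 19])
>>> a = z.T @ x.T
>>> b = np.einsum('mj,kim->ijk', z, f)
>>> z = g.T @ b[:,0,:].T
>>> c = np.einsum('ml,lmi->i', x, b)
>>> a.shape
(31, 31)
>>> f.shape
(13, 7, 7)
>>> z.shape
(11, 7, 7)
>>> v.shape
(5, 19)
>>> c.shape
(13,)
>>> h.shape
(7, 11)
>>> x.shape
(31, 7)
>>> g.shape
(13, 7, 11)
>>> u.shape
(11, 31, 7)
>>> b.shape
(7, 31, 13)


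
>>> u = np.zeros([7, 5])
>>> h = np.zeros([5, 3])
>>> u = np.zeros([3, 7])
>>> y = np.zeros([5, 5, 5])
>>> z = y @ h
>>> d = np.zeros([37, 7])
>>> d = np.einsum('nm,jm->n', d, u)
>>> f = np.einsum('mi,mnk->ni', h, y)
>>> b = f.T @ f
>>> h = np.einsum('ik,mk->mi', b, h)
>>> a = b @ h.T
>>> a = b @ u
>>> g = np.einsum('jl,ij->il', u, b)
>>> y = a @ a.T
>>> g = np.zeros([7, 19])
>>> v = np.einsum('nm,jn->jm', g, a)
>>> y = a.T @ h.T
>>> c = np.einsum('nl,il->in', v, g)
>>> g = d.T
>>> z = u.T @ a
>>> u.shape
(3, 7)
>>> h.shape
(5, 3)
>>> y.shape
(7, 5)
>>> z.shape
(7, 7)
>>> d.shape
(37,)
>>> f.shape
(5, 3)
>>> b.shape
(3, 3)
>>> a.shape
(3, 7)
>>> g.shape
(37,)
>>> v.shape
(3, 19)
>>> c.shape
(7, 3)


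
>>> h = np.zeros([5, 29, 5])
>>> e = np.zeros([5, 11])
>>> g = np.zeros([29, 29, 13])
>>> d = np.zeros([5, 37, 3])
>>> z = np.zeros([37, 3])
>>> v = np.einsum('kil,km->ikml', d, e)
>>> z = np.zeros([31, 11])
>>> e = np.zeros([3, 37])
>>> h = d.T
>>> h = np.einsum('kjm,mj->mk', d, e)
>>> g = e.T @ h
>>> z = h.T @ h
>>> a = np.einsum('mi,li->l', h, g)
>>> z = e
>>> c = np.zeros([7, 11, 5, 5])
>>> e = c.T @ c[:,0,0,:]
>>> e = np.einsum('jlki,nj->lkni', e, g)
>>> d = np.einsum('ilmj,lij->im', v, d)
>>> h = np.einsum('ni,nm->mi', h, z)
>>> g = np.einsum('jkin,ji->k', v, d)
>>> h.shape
(37, 5)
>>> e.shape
(5, 11, 37, 5)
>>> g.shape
(5,)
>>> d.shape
(37, 11)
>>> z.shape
(3, 37)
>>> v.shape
(37, 5, 11, 3)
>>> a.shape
(37,)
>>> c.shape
(7, 11, 5, 5)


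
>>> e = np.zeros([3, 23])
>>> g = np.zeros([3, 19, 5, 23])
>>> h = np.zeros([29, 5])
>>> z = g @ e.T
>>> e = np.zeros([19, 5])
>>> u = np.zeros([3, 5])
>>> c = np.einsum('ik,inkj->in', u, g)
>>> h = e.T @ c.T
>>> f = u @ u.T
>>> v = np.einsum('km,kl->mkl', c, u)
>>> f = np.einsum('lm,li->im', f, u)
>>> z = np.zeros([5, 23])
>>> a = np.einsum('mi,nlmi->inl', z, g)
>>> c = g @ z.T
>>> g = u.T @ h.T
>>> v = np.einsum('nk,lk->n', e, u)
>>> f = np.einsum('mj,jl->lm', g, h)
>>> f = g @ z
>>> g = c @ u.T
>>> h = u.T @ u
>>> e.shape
(19, 5)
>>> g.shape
(3, 19, 5, 3)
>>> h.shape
(5, 5)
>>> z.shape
(5, 23)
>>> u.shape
(3, 5)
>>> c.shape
(3, 19, 5, 5)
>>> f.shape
(5, 23)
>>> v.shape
(19,)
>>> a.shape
(23, 3, 19)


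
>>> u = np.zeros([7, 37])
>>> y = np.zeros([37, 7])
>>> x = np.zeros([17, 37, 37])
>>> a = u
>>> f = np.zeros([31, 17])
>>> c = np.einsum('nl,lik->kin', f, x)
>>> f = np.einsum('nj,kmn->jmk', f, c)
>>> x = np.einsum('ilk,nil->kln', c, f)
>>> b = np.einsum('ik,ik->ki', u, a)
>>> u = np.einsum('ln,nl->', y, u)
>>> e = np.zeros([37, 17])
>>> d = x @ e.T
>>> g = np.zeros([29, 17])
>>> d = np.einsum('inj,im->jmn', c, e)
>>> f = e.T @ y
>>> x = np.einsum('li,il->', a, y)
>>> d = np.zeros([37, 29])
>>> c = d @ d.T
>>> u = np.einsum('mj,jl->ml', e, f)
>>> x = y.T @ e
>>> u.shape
(37, 7)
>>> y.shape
(37, 7)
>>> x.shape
(7, 17)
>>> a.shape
(7, 37)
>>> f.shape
(17, 7)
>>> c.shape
(37, 37)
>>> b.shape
(37, 7)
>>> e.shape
(37, 17)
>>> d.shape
(37, 29)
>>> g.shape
(29, 17)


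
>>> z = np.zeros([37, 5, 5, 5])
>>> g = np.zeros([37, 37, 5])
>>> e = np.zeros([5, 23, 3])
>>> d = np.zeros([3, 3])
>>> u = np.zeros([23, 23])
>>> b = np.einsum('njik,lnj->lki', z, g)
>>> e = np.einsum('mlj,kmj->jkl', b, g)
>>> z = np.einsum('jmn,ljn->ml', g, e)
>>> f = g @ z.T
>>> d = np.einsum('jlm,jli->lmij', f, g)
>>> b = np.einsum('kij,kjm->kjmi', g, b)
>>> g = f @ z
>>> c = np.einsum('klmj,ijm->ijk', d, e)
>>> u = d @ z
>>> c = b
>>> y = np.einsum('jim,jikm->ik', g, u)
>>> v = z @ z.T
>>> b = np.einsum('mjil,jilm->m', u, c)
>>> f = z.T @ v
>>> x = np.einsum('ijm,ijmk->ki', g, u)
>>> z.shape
(37, 5)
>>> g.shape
(37, 37, 5)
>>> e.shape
(5, 37, 5)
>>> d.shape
(37, 37, 5, 37)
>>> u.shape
(37, 37, 5, 5)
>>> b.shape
(37,)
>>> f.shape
(5, 37)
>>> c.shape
(37, 5, 5, 37)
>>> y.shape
(37, 5)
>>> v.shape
(37, 37)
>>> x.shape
(5, 37)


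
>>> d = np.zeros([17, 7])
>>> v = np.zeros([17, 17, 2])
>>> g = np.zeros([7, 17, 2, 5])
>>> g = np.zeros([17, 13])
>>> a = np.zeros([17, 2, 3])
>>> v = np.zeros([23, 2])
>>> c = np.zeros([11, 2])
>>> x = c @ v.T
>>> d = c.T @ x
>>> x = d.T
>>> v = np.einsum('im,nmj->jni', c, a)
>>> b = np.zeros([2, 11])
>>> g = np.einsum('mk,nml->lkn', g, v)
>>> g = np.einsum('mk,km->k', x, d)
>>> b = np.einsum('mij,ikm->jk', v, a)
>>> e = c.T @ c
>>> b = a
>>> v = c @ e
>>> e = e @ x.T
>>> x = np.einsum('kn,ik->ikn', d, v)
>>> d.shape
(2, 23)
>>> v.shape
(11, 2)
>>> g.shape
(2,)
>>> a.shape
(17, 2, 3)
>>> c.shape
(11, 2)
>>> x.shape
(11, 2, 23)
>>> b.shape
(17, 2, 3)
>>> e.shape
(2, 23)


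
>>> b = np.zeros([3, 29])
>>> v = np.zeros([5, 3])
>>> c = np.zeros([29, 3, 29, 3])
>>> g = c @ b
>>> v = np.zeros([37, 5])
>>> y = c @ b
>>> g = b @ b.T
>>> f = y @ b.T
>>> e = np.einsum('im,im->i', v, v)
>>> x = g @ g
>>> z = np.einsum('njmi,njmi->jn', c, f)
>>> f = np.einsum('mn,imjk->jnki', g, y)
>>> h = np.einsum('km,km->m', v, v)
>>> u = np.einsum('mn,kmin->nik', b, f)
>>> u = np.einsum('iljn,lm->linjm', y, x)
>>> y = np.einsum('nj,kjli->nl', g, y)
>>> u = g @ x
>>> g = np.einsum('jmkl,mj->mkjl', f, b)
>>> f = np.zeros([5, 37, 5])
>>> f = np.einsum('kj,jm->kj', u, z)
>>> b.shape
(3, 29)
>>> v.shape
(37, 5)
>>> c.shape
(29, 3, 29, 3)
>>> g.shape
(3, 29, 29, 29)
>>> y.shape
(3, 29)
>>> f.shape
(3, 3)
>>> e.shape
(37,)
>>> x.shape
(3, 3)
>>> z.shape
(3, 29)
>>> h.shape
(5,)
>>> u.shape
(3, 3)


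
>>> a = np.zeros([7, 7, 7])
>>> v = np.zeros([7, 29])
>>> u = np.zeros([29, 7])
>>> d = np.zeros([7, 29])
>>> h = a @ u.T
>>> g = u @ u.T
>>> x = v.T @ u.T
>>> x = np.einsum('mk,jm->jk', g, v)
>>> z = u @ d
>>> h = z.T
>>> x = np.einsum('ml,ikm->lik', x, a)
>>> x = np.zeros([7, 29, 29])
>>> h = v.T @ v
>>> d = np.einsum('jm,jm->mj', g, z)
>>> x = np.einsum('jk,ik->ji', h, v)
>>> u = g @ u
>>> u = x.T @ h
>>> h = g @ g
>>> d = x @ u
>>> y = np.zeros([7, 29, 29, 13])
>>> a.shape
(7, 7, 7)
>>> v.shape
(7, 29)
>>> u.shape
(7, 29)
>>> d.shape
(29, 29)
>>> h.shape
(29, 29)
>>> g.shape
(29, 29)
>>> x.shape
(29, 7)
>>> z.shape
(29, 29)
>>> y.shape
(7, 29, 29, 13)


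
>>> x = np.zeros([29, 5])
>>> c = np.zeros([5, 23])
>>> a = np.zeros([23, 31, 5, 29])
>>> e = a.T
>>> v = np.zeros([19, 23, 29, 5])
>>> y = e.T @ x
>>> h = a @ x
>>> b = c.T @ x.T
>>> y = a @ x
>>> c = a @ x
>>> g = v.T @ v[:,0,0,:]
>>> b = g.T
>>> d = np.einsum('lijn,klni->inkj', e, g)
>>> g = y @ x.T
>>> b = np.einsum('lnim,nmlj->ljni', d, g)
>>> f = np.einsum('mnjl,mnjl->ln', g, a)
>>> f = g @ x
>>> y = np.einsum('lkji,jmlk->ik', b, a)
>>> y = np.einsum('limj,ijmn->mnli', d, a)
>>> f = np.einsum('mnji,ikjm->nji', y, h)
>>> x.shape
(29, 5)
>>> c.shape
(23, 31, 5, 5)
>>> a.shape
(23, 31, 5, 29)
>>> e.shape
(29, 5, 31, 23)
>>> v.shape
(19, 23, 29, 5)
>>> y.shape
(5, 29, 5, 23)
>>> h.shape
(23, 31, 5, 5)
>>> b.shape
(5, 29, 23, 5)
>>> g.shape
(23, 31, 5, 29)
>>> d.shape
(5, 23, 5, 31)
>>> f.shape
(29, 5, 23)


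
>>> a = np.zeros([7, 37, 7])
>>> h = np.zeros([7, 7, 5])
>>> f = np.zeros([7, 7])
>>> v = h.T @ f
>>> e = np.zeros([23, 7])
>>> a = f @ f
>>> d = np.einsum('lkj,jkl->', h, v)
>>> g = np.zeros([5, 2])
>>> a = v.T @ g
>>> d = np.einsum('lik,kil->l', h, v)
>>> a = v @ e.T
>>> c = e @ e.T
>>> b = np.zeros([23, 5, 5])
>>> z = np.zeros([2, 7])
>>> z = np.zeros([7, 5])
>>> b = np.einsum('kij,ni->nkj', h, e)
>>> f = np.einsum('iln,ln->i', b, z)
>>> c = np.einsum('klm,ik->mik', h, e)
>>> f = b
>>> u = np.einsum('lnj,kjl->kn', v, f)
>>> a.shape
(5, 7, 23)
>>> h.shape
(7, 7, 5)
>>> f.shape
(23, 7, 5)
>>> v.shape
(5, 7, 7)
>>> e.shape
(23, 7)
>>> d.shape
(7,)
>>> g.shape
(5, 2)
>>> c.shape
(5, 23, 7)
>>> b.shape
(23, 7, 5)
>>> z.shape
(7, 5)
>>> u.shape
(23, 7)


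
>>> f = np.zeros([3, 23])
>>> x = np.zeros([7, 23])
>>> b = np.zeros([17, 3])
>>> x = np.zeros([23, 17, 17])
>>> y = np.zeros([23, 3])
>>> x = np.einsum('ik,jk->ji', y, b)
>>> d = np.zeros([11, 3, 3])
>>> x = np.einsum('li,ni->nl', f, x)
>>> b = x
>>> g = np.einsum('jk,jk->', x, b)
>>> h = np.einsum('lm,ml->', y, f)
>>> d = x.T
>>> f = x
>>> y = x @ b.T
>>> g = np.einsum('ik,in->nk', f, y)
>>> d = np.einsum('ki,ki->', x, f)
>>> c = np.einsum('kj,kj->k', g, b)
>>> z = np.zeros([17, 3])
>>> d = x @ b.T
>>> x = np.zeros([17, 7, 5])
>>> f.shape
(17, 3)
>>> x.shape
(17, 7, 5)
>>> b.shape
(17, 3)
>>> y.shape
(17, 17)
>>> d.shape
(17, 17)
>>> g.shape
(17, 3)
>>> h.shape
()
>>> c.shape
(17,)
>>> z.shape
(17, 3)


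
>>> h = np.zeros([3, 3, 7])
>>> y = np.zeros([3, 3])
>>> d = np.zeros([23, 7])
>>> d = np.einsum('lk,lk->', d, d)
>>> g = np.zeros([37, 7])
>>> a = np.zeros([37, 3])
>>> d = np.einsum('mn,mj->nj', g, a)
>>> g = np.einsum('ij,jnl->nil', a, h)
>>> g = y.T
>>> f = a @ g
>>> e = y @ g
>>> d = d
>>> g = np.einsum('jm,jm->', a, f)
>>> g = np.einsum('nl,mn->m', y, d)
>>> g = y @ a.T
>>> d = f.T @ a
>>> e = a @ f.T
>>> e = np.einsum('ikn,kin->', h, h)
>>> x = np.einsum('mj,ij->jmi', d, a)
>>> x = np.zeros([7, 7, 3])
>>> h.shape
(3, 3, 7)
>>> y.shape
(3, 3)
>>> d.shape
(3, 3)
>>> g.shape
(3, 37)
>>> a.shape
(37, 3)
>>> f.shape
(37, 3)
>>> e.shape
()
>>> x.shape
(7, 7, 3)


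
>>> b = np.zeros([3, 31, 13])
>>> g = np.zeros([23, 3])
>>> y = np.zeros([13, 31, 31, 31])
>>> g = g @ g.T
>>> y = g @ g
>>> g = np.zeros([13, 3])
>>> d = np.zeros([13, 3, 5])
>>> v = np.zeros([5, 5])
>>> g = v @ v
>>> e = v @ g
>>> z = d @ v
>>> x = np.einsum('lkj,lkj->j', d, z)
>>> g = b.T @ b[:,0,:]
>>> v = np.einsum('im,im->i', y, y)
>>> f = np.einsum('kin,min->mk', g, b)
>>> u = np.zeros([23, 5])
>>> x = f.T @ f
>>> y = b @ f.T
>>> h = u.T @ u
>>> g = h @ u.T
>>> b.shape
(3, 31, 13)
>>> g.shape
(5, 23)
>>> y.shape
(3, 31, 3)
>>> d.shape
(13, 3, 5)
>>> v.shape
(23,)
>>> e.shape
(5, 5)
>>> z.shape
(13, 3, 5)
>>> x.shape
(13, 13)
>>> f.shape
(3, 13)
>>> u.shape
(23, 5)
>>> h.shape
(5, 5)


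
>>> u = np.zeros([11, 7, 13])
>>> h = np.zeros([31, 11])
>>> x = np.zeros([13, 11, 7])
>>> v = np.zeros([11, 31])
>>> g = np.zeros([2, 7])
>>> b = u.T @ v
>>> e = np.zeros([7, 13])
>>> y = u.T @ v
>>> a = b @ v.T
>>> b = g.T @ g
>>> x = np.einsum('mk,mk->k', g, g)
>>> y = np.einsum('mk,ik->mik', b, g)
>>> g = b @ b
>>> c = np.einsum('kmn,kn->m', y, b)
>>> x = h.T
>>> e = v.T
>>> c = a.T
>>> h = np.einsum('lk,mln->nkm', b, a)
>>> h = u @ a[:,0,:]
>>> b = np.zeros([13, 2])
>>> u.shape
(11, 7, 13)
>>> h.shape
(11, 7, 11)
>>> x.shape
(11, 31)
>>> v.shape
(11, 31)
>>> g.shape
(7, 7)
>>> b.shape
(13, 2)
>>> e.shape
(31, 11)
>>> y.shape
(7, 2, 7)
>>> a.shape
(13, 7, 11)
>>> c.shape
(11, 7, 13)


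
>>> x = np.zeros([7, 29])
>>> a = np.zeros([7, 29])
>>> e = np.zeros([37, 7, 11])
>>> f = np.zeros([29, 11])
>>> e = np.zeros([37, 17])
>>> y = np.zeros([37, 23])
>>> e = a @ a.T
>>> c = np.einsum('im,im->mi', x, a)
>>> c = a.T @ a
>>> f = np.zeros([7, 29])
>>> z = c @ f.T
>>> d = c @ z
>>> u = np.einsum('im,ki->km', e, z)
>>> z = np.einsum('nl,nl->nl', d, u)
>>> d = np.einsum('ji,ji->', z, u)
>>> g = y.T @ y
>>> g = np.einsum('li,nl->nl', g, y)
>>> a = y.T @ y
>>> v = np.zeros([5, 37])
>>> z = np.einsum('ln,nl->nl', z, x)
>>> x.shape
(7, 29)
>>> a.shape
(23, 23)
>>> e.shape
(7, 7)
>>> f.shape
(7, 29)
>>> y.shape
(37, 23)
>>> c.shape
(29, 29)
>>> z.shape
(7, 29)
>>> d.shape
()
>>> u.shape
(29, 7)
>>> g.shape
(37, 23)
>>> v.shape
(5, 37)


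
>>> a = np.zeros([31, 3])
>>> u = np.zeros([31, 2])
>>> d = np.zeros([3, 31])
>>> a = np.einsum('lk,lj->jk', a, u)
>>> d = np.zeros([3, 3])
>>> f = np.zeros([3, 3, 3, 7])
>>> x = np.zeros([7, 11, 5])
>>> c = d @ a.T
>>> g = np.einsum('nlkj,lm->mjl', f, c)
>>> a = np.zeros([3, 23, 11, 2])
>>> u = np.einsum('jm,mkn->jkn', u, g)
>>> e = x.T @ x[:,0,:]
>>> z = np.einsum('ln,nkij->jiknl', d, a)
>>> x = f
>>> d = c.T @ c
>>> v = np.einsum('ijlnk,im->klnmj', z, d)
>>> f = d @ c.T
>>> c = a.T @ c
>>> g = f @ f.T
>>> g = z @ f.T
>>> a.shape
(3, 23, 11, 2)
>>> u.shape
(31, 7, 3)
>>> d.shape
(2, 2)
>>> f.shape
(2, 3)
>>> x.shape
(3, 3, 3, 7)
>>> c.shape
(2, 11, 23, 2)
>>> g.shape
(2, 11, 23, 3, 2)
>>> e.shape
(5, 11, 5)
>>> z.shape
(2, 11, 23, 3, 3)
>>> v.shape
(3, 23, 3, 2, 11)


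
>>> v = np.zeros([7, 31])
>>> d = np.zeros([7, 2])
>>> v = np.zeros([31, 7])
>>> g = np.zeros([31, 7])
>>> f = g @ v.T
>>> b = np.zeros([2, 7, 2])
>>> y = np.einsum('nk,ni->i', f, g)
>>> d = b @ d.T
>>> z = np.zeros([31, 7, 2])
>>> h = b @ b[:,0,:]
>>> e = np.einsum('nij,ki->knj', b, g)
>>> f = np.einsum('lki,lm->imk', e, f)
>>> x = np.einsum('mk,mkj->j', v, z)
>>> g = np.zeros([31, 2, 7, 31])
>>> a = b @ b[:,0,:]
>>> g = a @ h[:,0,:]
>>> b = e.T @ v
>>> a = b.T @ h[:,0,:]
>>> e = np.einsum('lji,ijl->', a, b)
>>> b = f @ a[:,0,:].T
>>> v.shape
(31, 7)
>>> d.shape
(2, 7, 7)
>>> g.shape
(2, 7, 2)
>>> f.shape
(2, 31, 2)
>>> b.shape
(2, 31, 7)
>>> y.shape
(7,)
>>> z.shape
(31, 7, 2)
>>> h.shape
(2, 7, 2)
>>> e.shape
()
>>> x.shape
(2,)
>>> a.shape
(7, 2, 2)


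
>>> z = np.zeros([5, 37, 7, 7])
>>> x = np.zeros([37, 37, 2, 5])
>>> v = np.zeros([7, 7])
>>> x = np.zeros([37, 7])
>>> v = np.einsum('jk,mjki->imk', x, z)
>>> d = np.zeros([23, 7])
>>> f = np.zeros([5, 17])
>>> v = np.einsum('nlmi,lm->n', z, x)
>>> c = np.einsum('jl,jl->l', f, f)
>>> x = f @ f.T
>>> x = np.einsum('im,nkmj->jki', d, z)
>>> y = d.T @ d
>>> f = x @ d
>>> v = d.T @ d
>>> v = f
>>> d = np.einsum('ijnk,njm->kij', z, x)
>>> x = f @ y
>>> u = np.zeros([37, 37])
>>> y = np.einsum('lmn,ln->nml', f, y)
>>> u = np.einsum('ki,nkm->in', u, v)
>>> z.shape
(5, 37, 7, 7)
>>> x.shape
(7, 37, 7)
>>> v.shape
(7, 37, 7)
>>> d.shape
(7, 5, 37)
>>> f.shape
(7, 37, 7)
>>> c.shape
(17,)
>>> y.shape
(7, 37, 7)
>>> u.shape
(37, 7)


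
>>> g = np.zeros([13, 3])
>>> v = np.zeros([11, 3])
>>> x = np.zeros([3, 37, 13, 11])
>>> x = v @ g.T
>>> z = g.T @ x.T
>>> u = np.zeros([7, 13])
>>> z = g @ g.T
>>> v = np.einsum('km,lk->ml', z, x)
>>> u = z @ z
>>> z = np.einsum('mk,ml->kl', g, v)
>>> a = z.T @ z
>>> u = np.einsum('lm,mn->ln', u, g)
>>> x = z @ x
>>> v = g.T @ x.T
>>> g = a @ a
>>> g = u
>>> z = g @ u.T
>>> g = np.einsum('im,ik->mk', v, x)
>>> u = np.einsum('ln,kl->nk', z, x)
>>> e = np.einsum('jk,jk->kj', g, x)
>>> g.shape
(3, 13)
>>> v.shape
(3, 3)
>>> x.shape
(3, 13)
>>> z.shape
(13, 13)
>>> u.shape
(13, 3)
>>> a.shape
(11, 11)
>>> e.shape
(13, 3)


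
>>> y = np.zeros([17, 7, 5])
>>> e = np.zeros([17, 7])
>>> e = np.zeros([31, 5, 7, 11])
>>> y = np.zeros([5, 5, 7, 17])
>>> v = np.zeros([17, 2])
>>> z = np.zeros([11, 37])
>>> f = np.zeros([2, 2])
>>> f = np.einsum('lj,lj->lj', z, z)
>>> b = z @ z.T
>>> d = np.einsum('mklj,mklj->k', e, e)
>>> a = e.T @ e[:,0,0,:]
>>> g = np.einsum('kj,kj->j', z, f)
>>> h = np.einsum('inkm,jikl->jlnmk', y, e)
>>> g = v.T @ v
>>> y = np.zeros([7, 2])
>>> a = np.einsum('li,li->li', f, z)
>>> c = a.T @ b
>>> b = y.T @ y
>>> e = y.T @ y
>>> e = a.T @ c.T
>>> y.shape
(7, 2)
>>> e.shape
(37, 37)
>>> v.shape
(17, 2)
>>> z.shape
(11, 37)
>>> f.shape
(11, 37)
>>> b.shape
(2, 2)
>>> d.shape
(5,)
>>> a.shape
(11, 37)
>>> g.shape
(2, 2)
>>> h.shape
(31, 11, 5, 17, 7)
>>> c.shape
(37, 11)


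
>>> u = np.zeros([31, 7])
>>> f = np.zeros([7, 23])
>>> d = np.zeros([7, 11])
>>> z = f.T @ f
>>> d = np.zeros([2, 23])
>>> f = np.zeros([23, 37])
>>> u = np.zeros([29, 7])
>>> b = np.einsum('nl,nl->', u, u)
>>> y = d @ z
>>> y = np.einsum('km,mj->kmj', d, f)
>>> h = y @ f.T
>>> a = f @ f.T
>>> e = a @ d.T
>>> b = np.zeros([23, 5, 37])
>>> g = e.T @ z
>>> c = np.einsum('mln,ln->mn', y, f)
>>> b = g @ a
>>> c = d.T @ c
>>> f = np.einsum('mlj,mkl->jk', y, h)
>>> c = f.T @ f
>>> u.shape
(29, 7)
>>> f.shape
(37, 23)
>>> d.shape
(2, 23)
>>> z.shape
(23, 23)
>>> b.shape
(2, 23)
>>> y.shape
(2, 23, 37)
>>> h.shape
(2, 23, 23)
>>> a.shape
(23, 23)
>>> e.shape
(23, 2)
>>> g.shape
(2, 23)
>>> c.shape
(23, 23)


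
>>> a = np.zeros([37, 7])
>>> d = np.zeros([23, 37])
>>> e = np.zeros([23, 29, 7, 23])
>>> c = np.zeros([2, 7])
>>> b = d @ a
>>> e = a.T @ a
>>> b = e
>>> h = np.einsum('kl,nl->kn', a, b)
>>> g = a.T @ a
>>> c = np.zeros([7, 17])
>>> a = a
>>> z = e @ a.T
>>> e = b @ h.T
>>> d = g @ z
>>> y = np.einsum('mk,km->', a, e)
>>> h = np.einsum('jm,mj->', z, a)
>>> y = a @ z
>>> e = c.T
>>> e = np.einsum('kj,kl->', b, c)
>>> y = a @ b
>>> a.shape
(37, 7)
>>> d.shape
(7, 37)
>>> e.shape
()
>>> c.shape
(7, 17)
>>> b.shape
(7, 7)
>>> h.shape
()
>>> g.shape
(7, 7)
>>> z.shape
(7, 37)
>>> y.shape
(37, 7)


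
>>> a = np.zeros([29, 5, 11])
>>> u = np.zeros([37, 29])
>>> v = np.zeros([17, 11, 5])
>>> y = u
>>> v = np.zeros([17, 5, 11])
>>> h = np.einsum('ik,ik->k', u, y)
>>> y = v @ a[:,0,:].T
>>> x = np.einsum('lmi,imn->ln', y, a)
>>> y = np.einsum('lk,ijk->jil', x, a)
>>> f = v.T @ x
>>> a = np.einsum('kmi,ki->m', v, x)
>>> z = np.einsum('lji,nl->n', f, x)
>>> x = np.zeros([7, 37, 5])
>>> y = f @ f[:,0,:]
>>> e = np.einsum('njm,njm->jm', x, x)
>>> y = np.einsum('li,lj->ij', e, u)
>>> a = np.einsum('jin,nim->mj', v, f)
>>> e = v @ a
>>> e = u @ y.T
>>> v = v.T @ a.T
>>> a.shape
(11, 17)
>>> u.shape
(37, 29)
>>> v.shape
(11, 5, 11)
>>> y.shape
(5, 29)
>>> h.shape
(29,)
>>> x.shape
(7, 37, 5)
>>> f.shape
(11, 5, 11)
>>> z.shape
(17,)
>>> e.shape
(37, 5)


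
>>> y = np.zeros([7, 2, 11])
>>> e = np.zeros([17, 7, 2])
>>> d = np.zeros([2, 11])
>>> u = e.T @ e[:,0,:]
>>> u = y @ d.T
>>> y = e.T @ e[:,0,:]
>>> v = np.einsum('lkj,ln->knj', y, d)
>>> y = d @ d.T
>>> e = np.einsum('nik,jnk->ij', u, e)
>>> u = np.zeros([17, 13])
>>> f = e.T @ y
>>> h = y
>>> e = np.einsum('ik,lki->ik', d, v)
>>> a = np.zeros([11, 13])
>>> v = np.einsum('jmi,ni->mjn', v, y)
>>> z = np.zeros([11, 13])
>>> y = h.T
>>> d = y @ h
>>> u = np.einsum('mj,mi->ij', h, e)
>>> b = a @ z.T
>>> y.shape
(2, 2)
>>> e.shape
(2, 11)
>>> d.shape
(2, 2)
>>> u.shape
(11, 2)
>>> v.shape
(11, 7, 2)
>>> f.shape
(17, 2)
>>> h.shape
(2, 2)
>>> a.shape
(11, 13)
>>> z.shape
(11, 13)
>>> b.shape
(11, 11)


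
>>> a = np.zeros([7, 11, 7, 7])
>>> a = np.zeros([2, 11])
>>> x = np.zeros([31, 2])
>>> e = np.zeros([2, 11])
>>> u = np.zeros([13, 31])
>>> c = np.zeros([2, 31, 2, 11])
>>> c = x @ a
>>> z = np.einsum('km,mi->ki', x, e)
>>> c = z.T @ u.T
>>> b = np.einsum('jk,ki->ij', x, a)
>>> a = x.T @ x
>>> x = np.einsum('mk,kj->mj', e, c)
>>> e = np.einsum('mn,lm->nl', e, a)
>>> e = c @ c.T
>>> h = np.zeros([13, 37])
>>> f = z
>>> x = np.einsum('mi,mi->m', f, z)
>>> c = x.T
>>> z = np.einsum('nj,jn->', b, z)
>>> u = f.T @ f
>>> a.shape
(2, 2)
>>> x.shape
(31,)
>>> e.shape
(11, 11)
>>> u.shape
(11, 11)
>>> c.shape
(31,)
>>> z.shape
()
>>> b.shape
(11, 31)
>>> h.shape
(13, 37)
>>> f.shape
(31, 11)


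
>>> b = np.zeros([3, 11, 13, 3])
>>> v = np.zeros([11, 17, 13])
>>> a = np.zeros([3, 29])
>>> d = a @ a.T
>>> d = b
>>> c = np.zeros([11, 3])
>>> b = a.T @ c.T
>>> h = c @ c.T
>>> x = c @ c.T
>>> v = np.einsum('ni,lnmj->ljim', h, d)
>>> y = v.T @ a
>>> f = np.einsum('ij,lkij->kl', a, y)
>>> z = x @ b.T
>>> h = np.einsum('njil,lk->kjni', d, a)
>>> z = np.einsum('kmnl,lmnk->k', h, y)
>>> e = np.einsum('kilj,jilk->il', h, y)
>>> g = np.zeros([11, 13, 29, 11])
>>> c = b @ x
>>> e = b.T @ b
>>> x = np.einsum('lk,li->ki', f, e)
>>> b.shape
(29, 11)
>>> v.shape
(3, 3, 11, 13)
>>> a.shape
(3, 29)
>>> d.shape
(3, 11, 13, 3)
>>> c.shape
(29, 11)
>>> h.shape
(29, 11, 3, 13)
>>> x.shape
(13, 11)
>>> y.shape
(13, 11, 3, 29)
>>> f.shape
(11, 13)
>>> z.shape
(29,)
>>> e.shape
(11, 11)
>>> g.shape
(11, 13, 29, 11)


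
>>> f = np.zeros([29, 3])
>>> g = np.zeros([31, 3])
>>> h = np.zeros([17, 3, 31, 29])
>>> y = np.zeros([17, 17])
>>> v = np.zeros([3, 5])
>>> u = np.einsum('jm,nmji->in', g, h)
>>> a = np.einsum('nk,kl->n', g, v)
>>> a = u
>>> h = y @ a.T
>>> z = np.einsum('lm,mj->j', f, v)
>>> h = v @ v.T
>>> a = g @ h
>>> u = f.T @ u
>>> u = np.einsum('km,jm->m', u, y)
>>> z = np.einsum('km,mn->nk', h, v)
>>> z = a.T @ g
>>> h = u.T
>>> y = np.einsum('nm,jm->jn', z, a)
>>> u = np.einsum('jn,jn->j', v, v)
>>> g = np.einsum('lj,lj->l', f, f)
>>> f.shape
(29, 3)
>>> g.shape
(29,)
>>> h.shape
(17,)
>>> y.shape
(31, 3)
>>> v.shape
(3, 5)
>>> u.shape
(3,)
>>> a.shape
(31, 3)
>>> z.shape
(3, 3)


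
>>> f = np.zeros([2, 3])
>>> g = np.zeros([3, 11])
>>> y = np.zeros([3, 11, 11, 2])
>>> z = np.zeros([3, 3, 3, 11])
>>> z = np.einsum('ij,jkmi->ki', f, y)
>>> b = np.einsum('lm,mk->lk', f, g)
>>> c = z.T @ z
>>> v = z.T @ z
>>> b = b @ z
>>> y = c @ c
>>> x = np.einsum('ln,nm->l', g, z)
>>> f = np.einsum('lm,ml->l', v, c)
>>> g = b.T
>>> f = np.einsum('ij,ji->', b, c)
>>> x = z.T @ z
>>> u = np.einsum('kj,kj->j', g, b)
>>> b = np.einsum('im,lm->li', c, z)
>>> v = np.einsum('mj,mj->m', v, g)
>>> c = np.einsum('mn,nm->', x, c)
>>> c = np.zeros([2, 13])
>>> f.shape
()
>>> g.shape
(2, 2)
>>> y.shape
(2, 2)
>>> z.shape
(11, 2)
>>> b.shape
(11, 2)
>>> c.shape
(2, 13)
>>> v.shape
(2,)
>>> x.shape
(2, 2)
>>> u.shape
(2,)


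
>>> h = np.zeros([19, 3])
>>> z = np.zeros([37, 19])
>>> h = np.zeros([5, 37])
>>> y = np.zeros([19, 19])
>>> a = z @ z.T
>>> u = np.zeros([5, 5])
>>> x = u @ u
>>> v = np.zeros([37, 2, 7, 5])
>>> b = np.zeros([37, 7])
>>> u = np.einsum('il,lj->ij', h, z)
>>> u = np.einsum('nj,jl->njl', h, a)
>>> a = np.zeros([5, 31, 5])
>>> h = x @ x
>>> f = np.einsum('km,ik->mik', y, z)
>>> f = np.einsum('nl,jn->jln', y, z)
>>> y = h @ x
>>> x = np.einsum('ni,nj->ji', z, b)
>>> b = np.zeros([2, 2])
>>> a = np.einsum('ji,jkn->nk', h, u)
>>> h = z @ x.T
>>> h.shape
(37, 7)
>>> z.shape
(37, 19)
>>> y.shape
(5, 5)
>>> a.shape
(37, 37)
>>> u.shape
(5, 37, 37)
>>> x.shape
(7, 19)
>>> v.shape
(37, 2, 7, 5)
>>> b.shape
(2, 2)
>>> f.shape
(37, 19, 19)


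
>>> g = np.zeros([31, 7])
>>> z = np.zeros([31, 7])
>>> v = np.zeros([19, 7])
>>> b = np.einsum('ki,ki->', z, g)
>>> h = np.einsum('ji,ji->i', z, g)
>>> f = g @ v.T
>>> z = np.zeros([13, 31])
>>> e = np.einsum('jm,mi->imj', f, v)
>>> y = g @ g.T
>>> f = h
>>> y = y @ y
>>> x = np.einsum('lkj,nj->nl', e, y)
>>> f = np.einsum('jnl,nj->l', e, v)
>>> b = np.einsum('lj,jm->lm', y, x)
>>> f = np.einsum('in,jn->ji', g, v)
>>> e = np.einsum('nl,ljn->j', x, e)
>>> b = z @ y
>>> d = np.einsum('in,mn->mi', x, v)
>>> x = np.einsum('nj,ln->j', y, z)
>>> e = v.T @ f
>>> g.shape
(31, 7)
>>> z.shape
(13, 31)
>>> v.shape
(19, 7)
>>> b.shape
(13, 31)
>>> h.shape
(7,)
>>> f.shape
(19, 31)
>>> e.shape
(7, 31)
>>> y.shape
(31, 31)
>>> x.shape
(31,)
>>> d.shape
(19, 31)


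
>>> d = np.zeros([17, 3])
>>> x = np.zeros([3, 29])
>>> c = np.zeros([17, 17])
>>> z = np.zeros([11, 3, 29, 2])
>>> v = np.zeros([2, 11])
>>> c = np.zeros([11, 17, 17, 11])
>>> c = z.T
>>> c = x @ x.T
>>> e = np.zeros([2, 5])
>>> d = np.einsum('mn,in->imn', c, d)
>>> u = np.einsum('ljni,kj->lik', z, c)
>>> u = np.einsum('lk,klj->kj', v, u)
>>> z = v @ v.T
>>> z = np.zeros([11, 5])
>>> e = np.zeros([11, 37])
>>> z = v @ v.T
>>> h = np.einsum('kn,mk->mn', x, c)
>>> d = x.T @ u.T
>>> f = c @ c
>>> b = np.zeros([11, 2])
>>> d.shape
(29, 11)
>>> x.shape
(3, 29)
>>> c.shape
(3, 3)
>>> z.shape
(2, 2)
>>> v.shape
(2, 11)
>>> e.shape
(11, 37)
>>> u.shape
(11, 3)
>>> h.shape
(3, 29)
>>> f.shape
(3, 3)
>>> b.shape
(11, 2)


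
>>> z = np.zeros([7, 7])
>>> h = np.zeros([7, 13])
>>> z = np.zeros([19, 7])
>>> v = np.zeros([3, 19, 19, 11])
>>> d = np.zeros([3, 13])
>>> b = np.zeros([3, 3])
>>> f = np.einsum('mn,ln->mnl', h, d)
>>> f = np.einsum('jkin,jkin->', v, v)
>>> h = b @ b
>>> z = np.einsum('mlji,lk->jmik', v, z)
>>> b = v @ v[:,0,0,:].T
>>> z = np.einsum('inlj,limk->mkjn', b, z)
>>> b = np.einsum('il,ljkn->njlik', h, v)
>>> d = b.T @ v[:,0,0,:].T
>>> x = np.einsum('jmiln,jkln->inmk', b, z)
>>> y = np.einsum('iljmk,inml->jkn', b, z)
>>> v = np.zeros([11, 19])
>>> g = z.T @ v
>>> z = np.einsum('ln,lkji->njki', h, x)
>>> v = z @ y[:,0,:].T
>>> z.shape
(3, 19, 19, 7)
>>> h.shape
(3, 3)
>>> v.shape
(3, 19, 19, 3)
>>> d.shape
(19, 3, 3, 19, 3)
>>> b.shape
(11, 19, 3, 3, 19)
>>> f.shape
()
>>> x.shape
(3, 19, 19, 7)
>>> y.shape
(3, 19, 7)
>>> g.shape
(19, 3, 7, 19)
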